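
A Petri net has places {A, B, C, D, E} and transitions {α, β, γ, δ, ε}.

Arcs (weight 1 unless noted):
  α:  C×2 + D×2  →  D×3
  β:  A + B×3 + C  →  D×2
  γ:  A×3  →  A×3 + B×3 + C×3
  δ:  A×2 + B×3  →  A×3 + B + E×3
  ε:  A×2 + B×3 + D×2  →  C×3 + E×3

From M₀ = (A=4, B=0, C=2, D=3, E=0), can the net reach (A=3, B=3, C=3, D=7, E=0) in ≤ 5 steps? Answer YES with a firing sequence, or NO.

step 1: fire α:  (A=4, B=0, C=2, D=3, E=0) → (A=4, B=0, C=0, D=4, E=0)
step 2: fire γ:  (A=4, B=0, C=0, D=4, E=0) → (A=4, B=3, C=3, D=4, E=0)
step 3: fire α:  (A=4, B=3, C=3, D=4, E=0) → (A=4, B=3, C=1, D=5, E=0)
step 4: fire β:  (A=4, B=3, C=1, D=5, E=0) → (A=3, B=0, C=0, D=7, E=0)
step 5: fire γ:  (A=3, B=0, C=0, D=7, E=0) → (A=3, B=3, C=3, D=7, E=0)

YES — reachable via ⟨α, γ, α, β, γ⟩ (5 firings)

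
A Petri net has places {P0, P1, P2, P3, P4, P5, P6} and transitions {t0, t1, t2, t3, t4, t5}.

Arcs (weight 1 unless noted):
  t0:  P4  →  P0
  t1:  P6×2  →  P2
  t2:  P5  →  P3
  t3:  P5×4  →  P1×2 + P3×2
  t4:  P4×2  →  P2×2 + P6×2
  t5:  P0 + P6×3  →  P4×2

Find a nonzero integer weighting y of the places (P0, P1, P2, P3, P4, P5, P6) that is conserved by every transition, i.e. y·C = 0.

Incidence matrix C (rows=places, cols=transitions):
       t0   t1   t2   t3   t4   t5
   P0   1    0    0    0    0   -1
   P1   0    0    0    2    0    0
   P2   0    1    0    0    2    0
   P3   0    0    1    2    0    0
   P4  -1    0    0    0   -2    2
   P5   0    0   -1   -4    0    0
   P6   0   -2    0    0    2   -3

Candidate y = [0, 1, 0, 1, 0, 1, 0]; check y·C column-wise:
  col t0: 0·1 + 1·0 + 1·0 + 0·-1 + 1·0 = 0
  col t1: 1·0 + 0·1 + 1·0 + 1·0 + 0·-2 = 0
  col t2: 1·0 + 1·1 + 1·-1 = 0
  col t3: 1·2 + 1·2 + 1·-4 = 0
  col t4: 1·0 + 0·2 + 1·0 + 0·-2 + 1·0 + 0·2 = 0
  col t5: 0·-1 + 1·0 + 1·0 + 0·2 + 1·0 + 0·-3 = 0

y = (P0:0, P1:1, P2:0, P3:1, P4:0, P5:1, P6:0)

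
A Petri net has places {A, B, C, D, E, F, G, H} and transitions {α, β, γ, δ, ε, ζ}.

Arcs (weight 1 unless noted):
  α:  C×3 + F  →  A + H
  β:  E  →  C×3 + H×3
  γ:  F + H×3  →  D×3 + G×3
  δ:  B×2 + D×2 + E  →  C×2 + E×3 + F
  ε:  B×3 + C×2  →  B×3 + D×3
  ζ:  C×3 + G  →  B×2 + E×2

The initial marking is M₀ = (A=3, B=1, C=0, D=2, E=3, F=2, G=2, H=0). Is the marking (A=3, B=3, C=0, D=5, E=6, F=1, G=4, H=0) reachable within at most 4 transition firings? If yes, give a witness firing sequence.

depth 0: 1 marking
depth 1: 2 markings reached so far
depth 2: 6 markings reached so far
depth 3: 13 markings reached so far
depth 4: 25 markings reached so far
target is not among the 25 markings reachable within 4 steps

NO — not reachable within 4 firings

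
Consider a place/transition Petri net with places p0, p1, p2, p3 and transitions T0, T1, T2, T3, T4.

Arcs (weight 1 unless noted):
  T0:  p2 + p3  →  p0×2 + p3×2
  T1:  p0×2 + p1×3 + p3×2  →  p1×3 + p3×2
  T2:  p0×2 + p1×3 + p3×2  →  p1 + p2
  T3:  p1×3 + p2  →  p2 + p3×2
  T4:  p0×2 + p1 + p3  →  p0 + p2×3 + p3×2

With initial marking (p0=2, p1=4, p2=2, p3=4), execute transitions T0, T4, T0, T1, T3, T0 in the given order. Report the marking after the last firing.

(p0=5, p1=0, p2=2, p3=10)

step 1: fire T0:  (p0=2, p1=4, p2=2, p3=4) → (p0=4, p1=4, p2=1, p3=5)
step 2: fire T4:  (p0=4, p1=4, p2=1, p3=5) → (p0=3, p1=3, p2=4, p3=6)
step 3: fire T0:  (p0=3, p1=3, p2=4, p3=6) → (p0=5, p1=3, p2=3, p3=7)
step 4: fire T1:  (p0=5, p1=3, p2=3, p3=7) → (p0=3, p1=3, p2=3, p3=7)
step 5: fire T3:  (p0=3, p1=3, p2=3, p3=7) → (p0=3, p1=0, p2=3, p3=9)
step 6: fire T0:  (p0=3, p1=0, p2=3, p3=9) → (p0=5, p1=0, p2=2, p3=10)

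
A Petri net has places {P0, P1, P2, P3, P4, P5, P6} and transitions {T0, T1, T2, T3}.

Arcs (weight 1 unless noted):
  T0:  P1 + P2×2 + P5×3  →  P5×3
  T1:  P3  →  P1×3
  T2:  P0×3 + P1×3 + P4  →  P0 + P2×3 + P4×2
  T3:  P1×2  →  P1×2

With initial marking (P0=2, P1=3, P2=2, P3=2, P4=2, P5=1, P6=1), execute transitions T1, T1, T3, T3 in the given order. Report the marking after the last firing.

(P0=2, P1=9, P2=2, P3=0, P4=2, P5=1, P6=1)

step 1: fire T1:  (P0=2, P1=3, P2=2, P3=2, P4=2, P5=1, P6=1) → (P0=2, P1=6, P2=2, P3=1, P4=2, P5=1, P6=1)
step 2: fire T1:  (P0=2, P1=6, P2=2, P3=1, P4=2, P5=1, P6=1) → (P0=2, P1=9, P2=2, P3=0, P4=2, P5=1, P6=1)
step 3: fire T3:  (P0=2, P1=9, P2=2, P3=0, P4=2, P5=1, P6=1) → (P0=2, P1=9, P2=2, P3=0, P4=2, P5=1, P6=1)
step 4: fire T3:  (P0=2, P1=9, P2=2, P3=0, P4=2, P5=1, P6=1) → (P0=2, P1=9, P2=2, P3=0, P4=2, P5=1, P6=1)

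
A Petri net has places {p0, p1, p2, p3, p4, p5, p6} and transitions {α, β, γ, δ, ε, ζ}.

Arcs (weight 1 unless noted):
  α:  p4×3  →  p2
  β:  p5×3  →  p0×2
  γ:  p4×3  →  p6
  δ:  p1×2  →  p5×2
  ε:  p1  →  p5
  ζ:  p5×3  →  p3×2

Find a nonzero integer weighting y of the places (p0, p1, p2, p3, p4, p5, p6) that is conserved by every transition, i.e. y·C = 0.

y = (p0:3, p1:2, p2:0, p3:3, p4:0, p5:2, p6:0)

Incidence matrix C (rows=places, cols=transitions):
        α    β    γ    δ    ε    ζ
   p0   0    2    0    0    0    0
   p1   0    0    0   -2   -1    0
   p2   1    0    0    0    0    0
   p3   0    0    0    0    0    2
   p4  -3    0   -3    0    0    0
   p5   0   -3    0    2    1   -3
   p6   0    0    1    0    0    0

Candidate y = [3, 2, 0, 3, 0, 2, 0]; check y·C column-wise:
  col α: 3·0 + 2·0 + 0·1 + 3·0 + 0·-3 + 2·0 = 0
  col β: 3·2 + 2·0 + 3·0 + 2·-3 = 0
  col γ: 3·0 + 2·0 + 3·0 + 0·-3 + 2·0 + 0·1 = 0
  col δ: 3·0 + 2·-2 + 3·0 + 2·2 = 0
  col ε: 3·0 + 2·-1 + 3·0 + 2·1 = 0
  col ζ: 3·0 + 2·0 + 3·2 + 2·-3 = 0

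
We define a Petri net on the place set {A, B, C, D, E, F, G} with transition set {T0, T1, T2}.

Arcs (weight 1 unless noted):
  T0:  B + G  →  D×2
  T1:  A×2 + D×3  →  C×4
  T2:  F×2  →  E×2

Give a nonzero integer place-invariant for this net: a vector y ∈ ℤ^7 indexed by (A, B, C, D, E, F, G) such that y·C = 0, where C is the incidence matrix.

y = (A:2, B:0, C:1, D:0, E:0, F:0, G:0)

Incidence matrix C (rows=places, cols=transitions):
       T0   T1   T2
    A   0   -2    0
    B  -1    0    0
    C   0    4    0
    D   2   -3    0
    E   0    0    2
    F   0    0   -2
    G  -1    0    0

Candidate y = [2, 0, 1, 0, 0, 0, 0]; check y·C column-wise:
  col T0: 2·0 + 0·-1 + 1·0 + 0·2 + 0·-1 = 0
  col T1: 2·-2 + 1·4 + 0·-3 = 0
  col T2: 2·0 + 1·0 + 0·2 + 0·-2 = 0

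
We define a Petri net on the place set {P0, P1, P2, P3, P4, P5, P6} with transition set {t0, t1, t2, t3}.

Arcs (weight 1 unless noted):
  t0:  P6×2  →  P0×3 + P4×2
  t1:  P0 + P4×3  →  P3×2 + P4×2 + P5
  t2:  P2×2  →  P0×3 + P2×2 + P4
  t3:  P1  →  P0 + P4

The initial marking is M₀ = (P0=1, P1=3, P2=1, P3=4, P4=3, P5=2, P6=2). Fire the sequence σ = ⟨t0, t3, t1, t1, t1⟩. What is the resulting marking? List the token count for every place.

(P0=2, P1=2, P2=1, P3=10, P4=3, P5=5, P6=0)

step 1: fire t0:  (P0=1, P1=3, P2=1, P3=4, P4=3, P5=2, P6=2) → (P0=4, P1=3, P2=1, P3=4, P4=5, P5=2, P6=0)
step 2: fire t3:  (P0=4, P1=3, P2=1, P3=4, P4=5, P5=2, P6=0) → (P0=5, P1=2, P2=1, P3=4, P4=6, P5=2, P6=0)
step 3: fire t1:  (P0=5, P1=2, P2=1, P3=4, P4=6, P5=2, P6=0) → (P0=4, P1=2, P2=1, P3=6, P4=5, P5=3, P6=0)
step 4: fire t1:  (P0=4, P1=2, P2=1, P3=6, P4=5, P5=3, P6=0) → (P0=3, P1=2, P2=1, P3=8, P4=4, P5=4, P6=0)
step 5: fire t1:  (P0=3, P1=2, P2=1, P3=8, P4=4, P5=4, P6=0) → (P0=2, P1=2, P2=1, P3=10, P4=3, P5=5, P6=0)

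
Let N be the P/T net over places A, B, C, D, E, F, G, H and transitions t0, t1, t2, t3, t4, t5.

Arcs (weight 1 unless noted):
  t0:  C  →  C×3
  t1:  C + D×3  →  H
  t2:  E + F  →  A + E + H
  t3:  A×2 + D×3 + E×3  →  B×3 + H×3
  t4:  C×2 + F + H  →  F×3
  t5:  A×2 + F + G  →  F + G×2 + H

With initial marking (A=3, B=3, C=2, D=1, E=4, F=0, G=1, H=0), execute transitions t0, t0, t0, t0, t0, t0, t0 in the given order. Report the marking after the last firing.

(A=3, B=3, C=16, D=1, E=4, F=0, G=1, H=0)

step 1: fire t0:  (A=3, B=3, C=2, D=1, E=4, F=0, G=1, H=0) → (A=3, B=3, C=4, D=1, E=4, F=0, G=1, H=0)
step 2: fire t0:  (A=3, B=3, C=4, D=1, E=4, F=0, G=1, H=0) → (A=3, B=3, C=6, D=1, E=4, F=0, G=1, H=0)
step 3: fire t0:  (A=3, B=3, C=6, D=1, E=4, F=0, G=1, H=0) → (A=3, B=3, C=8, D=1, E=4, F=0, G=1, H=0)
step 4: fire t0:  (A=3, B=3, C=8, D=1, E=4, F=0, G=1, H=0) → (A=3, B=3, C=10, D=1, E=4, F=0, G=1, H=0)
step 5: fire t0:  (A=3, B=3, C=10, D=1, E=4, F=0, G=1, H=0) → (A=3, B=3, C=12, D=1, E=4, F=0, G=1, H=0)
step 6: fire t0:  (A=3, B=3, C=12, D=1, E=4, F=0, G=1, H=0) → (A=3, B=3, C=14, D=1, E=4, F=0, G=1, H=0)
step 7: fire t0:  (A=3, B=3, C=14, D=1, E=4, F=0, G=1, H=0) → (A=3, B=3, C=16, D=1, E=4, F=0, G=1, H=0)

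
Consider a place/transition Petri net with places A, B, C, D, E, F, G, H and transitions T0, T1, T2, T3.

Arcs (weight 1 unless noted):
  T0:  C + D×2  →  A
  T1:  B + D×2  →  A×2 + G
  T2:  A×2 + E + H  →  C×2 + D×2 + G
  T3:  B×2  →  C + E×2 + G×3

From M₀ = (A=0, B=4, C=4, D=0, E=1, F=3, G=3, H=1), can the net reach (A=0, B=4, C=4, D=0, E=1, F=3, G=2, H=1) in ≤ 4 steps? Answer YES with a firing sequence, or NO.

depth 0: 1 marking
depth 1: 2 markings reached so far
depth 2: 3 markings reached so far
depth 3: 3 markings reached so far
(frontier empty at depth 3; search complete)
target is not among the 3 markings reachable within 4 steps

NO — not reachable within 4 firings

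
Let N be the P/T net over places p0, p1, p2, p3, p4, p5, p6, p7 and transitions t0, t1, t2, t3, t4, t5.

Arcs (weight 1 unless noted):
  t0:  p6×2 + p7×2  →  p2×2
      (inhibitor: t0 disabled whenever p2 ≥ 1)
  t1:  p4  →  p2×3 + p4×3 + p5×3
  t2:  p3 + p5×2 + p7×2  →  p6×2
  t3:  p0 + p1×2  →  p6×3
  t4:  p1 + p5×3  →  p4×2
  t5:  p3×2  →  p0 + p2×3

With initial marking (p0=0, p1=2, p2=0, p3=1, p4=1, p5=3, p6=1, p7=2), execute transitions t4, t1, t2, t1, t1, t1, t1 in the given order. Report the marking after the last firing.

(p0=0, p1=1, p2=15, p3=0, p4=13, p5=13, p6=3, p7=0)

step 1: fire t4:  (p0=0, p1=2, p2=0, p3=1, p4=1, p5=3, p6=1, p7=2) → (p0=0, p1=1, p2=0, p3=1, p4=3, p5=0, p6=1, p7=2)
step 2: fire t1:  (p0=0, p1=1, p2=0, p3=1, p4=3, p5=0, p6=1, p7=2) → (p0=0, p1=1, p2=3, p3=1, p4=5, p5=3, p6=1, p7=2)
step 3: fire t2:  (p0=0, p1=1, p2=3, p3=1, p4=5, p5=3, p6=1, p7=2) → (p0=0, p1=1, p2=3, p3=0, p4=5, p5=1, p6=3, p7=0)
step 4: fire t1:  (p0=0, p1=1, p2=3, p3=0, p4=5, p5=1, p6=3, p7=0) → (p0=0, p1=1, p2=6, p3=0, p4=7, p5=4, p6=3, p7=0)
step 5: fire t1:  (p0=0, p1=1, p2=6, p3=0, p4=7, p5=4, p6=3, p7=0) → (p0=0, p1=1, p2=9, p3=0, p4=9, p5=7, p6=3, p7=0)
step 6: fire t1:  (p0=0, p1=1, p2=9, p3=0, p4=9, p5=7, p6=3, p7=0) → (p0=0, p1=1, p2=12, p3=0, p4=11, p5=10, p6=3, p7=0)
step 7: fire t1:  (p0=0, p1=1, p2=12, p3=0, p4=11, p5=10, p6=3, p7=0) → (p0=0, p1=1, p2=15, p3=0, p4=13, p5=13, p6=3, p7=0)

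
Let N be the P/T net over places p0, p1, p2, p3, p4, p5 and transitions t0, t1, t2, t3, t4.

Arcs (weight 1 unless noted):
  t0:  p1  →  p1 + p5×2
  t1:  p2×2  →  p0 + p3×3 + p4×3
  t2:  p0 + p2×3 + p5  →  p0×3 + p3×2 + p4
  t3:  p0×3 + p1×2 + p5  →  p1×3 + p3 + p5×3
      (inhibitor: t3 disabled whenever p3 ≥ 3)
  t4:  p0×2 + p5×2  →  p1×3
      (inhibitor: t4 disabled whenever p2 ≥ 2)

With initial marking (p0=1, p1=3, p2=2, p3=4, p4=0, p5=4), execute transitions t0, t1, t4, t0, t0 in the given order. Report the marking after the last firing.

(p0=0, p1=6, p2=0, p3=7, p4=3, p5=8)

step 1: fire t0:  (p0=1, p1=3, p2=2, p3=4, p4=0, p5=4) → (p0=1, p1=3, p2=2, p3=4, p4=0, p5=6)
step 2: fire t1:  (p0=1, p1=3, p2=2, p3=4, p4=0, p5=6) → (p0=2, p1=3, p2=0, p3=7, p4=3, p5=6)
step 3: fire t4:  (p0=2, p1=3, p2=0, p3=7, p4=3, p5=6) → (p0=0, p1=6, p2=0, p3=7, p4=3, p5=4)
step 4: fire t0:  (p0=0, p1=6, p2=0, p3=7, p4=3, p5=4) → (p0=0, p1=6, p2=0, p3=7, p4=3, p5=6)
step 5: fire t0:  (p0=0, p1=6, p2=0, p3=7, p4=3, p5=6) → (p0=0, p1=6, p2=0, p3=7, p4=3, p5=8)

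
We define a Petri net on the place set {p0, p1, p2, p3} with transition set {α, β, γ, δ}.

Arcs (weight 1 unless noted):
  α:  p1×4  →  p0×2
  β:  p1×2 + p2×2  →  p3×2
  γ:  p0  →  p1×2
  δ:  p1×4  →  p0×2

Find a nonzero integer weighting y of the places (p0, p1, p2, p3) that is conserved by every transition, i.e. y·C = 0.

Incidence matrix C (rows=places, cols=transitions):
        α    β    γ    δ
   p0   2    0   -1    2
   p1  -4   -2    2   -4
   p2   0   -2    0    0
   p3   0    2    0    0

Candidate y = [2, 1, -1, 0]; check y·C column-wise:
  col α: 2·2 + 1·-4 + -1·0 = 0
  col β: 2·0 + 1·-2 + -1·-2 + 0·2 = 0
  col γ: 2·-1 + 1·2 + -1·0 = 0
  col δ: 2·2 + 1·-4 + -1·0 = 0

y = (p0:2, p1:1, p2:-1, p3:0)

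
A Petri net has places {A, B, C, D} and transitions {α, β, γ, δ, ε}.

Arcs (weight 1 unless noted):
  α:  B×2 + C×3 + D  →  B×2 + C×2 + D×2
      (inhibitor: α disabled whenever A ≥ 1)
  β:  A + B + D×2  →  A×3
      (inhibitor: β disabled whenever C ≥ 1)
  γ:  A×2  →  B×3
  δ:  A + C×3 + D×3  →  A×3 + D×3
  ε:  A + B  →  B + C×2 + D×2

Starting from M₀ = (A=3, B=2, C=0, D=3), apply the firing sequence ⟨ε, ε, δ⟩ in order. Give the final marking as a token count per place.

step 1: fire ε:  (A=3, B=2, C=0, D=3) → (A=2, B=2, C=2, D=5)
step 2: fire ε:  (A=2, B=2, C=2, D=5) → (A=1, B=2, C=4, D=7)
step 3: fire δ:  (A=1, B=2, C=4, D=7) → (A=3, B=2, C=1, D=7)

(A=3, B=2, C=1, D=7)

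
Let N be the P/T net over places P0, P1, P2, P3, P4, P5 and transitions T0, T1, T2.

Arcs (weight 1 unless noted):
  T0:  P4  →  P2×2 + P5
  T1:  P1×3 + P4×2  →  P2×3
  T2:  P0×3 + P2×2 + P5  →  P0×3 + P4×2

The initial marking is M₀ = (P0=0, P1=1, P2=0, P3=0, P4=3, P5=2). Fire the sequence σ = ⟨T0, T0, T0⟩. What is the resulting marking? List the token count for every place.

step 1: fire T0:  (P0=0, P1=1, P2=0, P3=0, P4=3, P5=2) → (P0=0, P1=1, P2=2, P3=0, P4=2, P5=3)
step 2: fire T0:  (P0=0, P1=1, P2=2, P3=0, P4=2, P5=3) → (P0=0, P1=1, P2=4, P3=0, P4=1, P5=4)
step 3: fire T0:  (P0=0, P1=1, P2=4, P3=0, P4=1, P5=4) → (P0=0, P1=1, P2=6, P3=0, P4=0, P5=5)

(P0=0, P1=1, P2=6, P3=0, P4=0, P5=5)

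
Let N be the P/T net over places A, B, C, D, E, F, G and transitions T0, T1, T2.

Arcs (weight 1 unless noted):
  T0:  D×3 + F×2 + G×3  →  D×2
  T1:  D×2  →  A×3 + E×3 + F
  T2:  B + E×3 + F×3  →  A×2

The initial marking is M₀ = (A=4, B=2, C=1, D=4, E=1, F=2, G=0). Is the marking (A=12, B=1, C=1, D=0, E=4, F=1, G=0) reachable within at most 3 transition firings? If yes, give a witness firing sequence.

YES — reachable via ⟨T1, T1, T2⟩ (3 firings)

step 1: fire T1:  (A=4, B=2, C=1, D=4, E=1, F=2, G=0) → (A=7, B=2, C=1, D=2, E=4, F=3, G=0)
step 2: fire T1:  (A=7, B=2, C=1, D=2, E=4, F=3, G=0) → (A=10, B=2, C=1, D=0, E=7, F=4, G=0)
step 3: fire T2:  (A=10, B=2, C=1, D=0, E=7, F=4, G=0) → (A=12, B=1, C=1, D=0, E=4, F=1, G=0)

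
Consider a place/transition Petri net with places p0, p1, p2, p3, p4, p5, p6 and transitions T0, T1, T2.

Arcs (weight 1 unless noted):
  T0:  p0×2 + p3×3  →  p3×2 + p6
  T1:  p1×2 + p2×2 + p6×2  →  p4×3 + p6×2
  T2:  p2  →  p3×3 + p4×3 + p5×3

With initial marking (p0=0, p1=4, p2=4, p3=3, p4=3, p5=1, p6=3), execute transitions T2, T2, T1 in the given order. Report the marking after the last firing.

step 1: fire T2:  (p0=0, p1=4, p2=4, p3=3, p4=3, p5=1, p6=3) → (p0=0, p1=4, p2=3, p3=6, p4=6, p5=4, p6=3)
step 2: fire T2:  (p0=0, p1=4, p2=3, p3=6, p4=6, p5=4, p6=3) → (p0=0, p1=4, p2=2, p3=9, p4=9, p5=7, p6=3)
step 3: fire T1:  (p0=0, p1=4, p2=2, p3=9, p4=9, p5=7, p6=3) → (p0=0, p1=2, p2=0, p3=9, p4=12, p5=7, p6=3)

(p0=0, p1=2, p2=0, p3=9, p4=12, p5=7, p6=3)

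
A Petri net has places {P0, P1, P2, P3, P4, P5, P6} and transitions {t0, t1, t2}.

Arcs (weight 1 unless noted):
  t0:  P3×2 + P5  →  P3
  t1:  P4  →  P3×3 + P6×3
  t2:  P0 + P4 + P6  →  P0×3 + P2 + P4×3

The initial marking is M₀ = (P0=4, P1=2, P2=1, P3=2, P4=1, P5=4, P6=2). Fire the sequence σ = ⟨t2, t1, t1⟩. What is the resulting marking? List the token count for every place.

step 1: fire t2:  (P0=4, P1=2, P2=1, P3=2, P4=1, P5=4, P6=2) → (P0=6, P1=2, P2=2, P3=2, P4=3, P5=4, P6=1)
step 2: fire t1:  (P0=6, P1=2, P2=2, P3=2, P4=3, P5=4, P6=1) → (P0=6, P1=2, P2=2, P3=5, P4=2, P5=4, P6=4)
step 3: fire t1:  (P0=6, P1=2, P2=2, P3=5, P4=2, P5=4, P6=4) → (P0=6, P1=2, P2=2, P3=8, P4=1, P5=4, P6=7)

(P0=6, P1=2, P2=2, P3=8, P4=1, P5=4, P6=7)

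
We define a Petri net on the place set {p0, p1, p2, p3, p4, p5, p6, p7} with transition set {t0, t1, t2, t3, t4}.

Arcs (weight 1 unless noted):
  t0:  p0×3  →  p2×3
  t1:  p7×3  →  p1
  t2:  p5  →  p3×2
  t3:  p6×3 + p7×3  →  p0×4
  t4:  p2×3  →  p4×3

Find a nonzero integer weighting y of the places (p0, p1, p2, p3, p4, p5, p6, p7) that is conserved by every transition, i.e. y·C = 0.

Incidence matrix C (rows=places, cols=transitions):
       t0   t1   t2   t3   t4
   p0  -3    0    0    4    0
   p1   0    1    0    0    0
   p2   3    0    0    0   -3
   p3   0    0    2    0    0
   p4   0    0    0    0    3
   p5   0    0   -1    0    0
   p6   0    0    0   -3    0
   p7   0   -3    0   -3    0

Candidate y = [0, 0, 0, 1, 0, 2, 0, 0]; check y·C column-wise:
  col t0: 0·-3 + 0·3 + 1·0 + 2·0 = 0
  col t1: 0·1 + 1·0 + 2·0 + 0·-3 = 0
  col t2: 1·2 + 2·-1 = 0
  col t3: 0·4 + 1·0 + 2·0 + 0·-3 + 0·-3 = 0
  col t4: 0·-3 + 1·0 + 0·3 + 2·0 = 0

y = (p0:0, p1:0, p2:0, p3:1, p4:0, p5:2, p6:0, p7:0)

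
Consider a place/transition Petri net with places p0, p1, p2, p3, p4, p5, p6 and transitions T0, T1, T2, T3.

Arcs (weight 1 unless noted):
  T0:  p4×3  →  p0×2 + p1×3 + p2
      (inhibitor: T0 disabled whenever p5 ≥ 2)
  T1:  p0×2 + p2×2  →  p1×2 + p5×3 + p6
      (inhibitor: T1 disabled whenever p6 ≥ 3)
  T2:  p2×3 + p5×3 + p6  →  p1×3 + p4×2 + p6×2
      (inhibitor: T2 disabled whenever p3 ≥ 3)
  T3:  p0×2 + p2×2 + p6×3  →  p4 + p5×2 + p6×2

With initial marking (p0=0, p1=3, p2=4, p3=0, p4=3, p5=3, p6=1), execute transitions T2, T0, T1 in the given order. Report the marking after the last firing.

(p0=0, p1=11, p2=0, p3=0, p4=2, p5=3, p6=3)

step 1: fire T2:  (p0=0, p1=3, p2=4, p3=0, p4=3, p5=3, p6=1) → (p0=0, p1=6, p2=1, p3=0, p4=5, p5=0, p6=2)
step 2: fire T0:  (p0=0, p1=6, p2=1, p3=0, p4=5, p5=0, p6=2) → (p0=2, p1=9, p2=2, p3=0, p4=2, p5=0, p6=2)
step 3: fire T1:  (p0=2, p1=9, p2=2, p3=0, p4=2, p5=0, p6=2) → (p0=0, p1=11, p2=0, p3=0, p4=2, p5=3, p6=3)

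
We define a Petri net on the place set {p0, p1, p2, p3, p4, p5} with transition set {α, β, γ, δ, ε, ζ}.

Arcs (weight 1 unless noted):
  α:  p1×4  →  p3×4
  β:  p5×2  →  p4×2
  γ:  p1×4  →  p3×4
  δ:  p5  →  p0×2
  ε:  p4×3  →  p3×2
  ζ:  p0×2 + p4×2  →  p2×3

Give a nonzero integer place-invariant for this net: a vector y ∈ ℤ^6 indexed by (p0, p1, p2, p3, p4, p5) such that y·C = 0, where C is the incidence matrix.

y = (p0:1, p1:3, p2:2, p3:3, p4:2, p5:2)

Incidence matrix C (rows=places, cols=transitions):
        α    β    γ    δ    ε    ζ
   p0   0    0    0    2    0   -2
   p1  -4    0   -4    0    0    0
   p2   0    0    0    0    0    3
   p3   4    0    4    0    2    0
   p4   0    2    0    0   -3   -2
   p5   0   -2    0   -1    0    0

Candidate y = [1, 3, 2, 3, 2, 2]; check y·C column-wise:
  col α: 1·0 + 3·-4 + 2·0 + 3·4 + 2·0 + 2·0 = 0
  col β: 1·0 + 3·0 + 2·0 + 3·0 + 2·2 + 2·-2 = 0
  col γ: 1·0 + 3·-4 + 2·0 + 3·4 + 2·0 + 2·0 = 0
  col δ: 1·2 + 3·0 + 2·0 + 3·0 + 2·0 + 2·-1 = 0
  col ε: 1·0 + 3·0 + 2·0 + 3·2 + 2·-3 + 2·0 = 0
  col ζ: 1·-2 + 3·0 + 2·3 + 3·0 + 2·-2 + 2·0 = 0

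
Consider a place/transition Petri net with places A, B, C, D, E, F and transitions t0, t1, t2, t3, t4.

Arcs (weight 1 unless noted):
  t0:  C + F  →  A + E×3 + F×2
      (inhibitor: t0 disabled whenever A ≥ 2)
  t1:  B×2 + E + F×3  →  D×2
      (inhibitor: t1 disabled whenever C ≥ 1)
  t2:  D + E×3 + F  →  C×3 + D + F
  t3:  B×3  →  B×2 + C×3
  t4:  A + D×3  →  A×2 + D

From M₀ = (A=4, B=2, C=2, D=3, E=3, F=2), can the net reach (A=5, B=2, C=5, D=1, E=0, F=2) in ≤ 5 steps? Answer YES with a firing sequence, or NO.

step 1: fire t2:  (A=4, B=2, C=2, D=3, E=3, F=2) → (A=4, B=2, C=5, D=3, E=0, F=2)
step 2: fire t4:  (A=4, B=2, C=5, D=3, E=0, F=2) → (A=5, B=2, C=5, D=1, E=0, F=2)

YES — reachable via ⟨t2, t4⟩ (2 firings)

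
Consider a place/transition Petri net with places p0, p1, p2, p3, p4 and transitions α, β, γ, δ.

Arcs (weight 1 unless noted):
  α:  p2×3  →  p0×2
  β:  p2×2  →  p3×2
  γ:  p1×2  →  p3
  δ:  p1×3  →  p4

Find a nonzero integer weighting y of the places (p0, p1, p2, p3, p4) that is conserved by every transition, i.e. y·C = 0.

Incidence matrix C (rows=places, cols=transitions):
        α    β    γ    δ
   p0   2    0    0    0
   p1   0    0   -2   -3
   p2  -3   -2    0    0
   p3   0    2    1    0
   p4   0    0    0    1

Candidate y = [3, 1, 2, 2, 3]; check y·C column-wise:
  col α: 3·2 + 1·0 + 2·-3 + 2·0 + 3·0 = 0
  col β: 3·0 + 1·0 + 2·-2 + 2·2 + 3·0 = 0
  col γ: 3·0 + 1·-2 + 2·0 + 2·1 + 3·0 = 0
  col δ: 3·0 + 1·-3 + 2·0 + 2·0 + 3·1 = 0

y = (p0:3, p1:1, p2:2, p3:2, p4:3)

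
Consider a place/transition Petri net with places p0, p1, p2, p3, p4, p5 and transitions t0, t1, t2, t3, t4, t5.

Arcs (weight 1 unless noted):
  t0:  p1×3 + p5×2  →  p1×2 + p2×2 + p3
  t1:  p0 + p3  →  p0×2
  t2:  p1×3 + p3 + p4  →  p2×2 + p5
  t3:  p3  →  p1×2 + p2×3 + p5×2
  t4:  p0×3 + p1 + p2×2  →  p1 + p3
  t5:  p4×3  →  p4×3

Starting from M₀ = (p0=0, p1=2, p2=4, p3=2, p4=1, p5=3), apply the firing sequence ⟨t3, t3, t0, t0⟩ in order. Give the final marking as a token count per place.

step 1: fire t3:  (p0=0, p1=2, p2=4, p3=2, p4=1, p5=3) → (p0=0, p1=4, p2=7, p3=1, p4=1, p5=5)
step 2: fire t3:  (p0=0, p1=4, p2=7, p3=1, p4=1, p5=5) → (p0=0, p1=6, p2=10, p3=0, p4=1, p5=7)
step 3: fire t0:  (p0=0, p1=6, p2=10, p3=0, p4=1, p5=7) → (p0=0, p1=5, p2=12, p3=1, p4=1, p5=5)
step 4: fire t0:  (p0=0, p1=5, p2=12, p3=1, p4=1, p5=5) → (p0=0, p1=4, p2=14, p3=2, p4=1, p5=3)

(p0=0, p1=4, p2=14, p3=2, p4=1, p5=3)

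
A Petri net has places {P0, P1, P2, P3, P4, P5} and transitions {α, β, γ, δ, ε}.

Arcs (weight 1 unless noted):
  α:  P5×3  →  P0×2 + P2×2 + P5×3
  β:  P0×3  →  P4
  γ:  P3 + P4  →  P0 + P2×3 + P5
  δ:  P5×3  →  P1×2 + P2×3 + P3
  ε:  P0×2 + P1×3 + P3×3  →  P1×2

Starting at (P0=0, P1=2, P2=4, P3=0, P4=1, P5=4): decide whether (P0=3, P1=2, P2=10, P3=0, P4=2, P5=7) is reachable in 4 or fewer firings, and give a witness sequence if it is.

depth 0: 1 marking
depth 1: 3 markings reached so far
depth 2: 6 markings reached so far
depth 3: 10 markings reached so far
depth 4: 16 markings reached so far
target is not among the 16 markings reachable within 4 steps

NO — not reachable within 4 firings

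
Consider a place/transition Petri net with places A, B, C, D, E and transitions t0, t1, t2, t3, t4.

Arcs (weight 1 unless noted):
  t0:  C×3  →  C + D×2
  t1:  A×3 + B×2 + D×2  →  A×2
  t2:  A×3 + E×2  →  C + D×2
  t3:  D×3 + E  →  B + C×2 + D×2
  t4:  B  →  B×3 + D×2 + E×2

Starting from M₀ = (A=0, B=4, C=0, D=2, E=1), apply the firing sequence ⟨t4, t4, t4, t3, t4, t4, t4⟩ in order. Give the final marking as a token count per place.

(A=0, B=17, C=2, D=13, E=12)

step 1: fire t4:  (A=0, B=4, C=0, D=2, E=1) → (A=0, B=6, C=0, D=4, E=3)
step 2: fire t4:  (A=0, B=6, C=0, D=4, E=3) → (A=0, B=8, C=0, D=6, E=5)
step 3: fire t4:  (A=0, B=8, C=0, D=6, E=5) → (A=0, B=10, C=0, D=8, E=7)
step 4: fire t3:  (A=0, B=10, C=0, D=8, E=7) → (A=0, B=11, C=2, D=7, E=6)
step 5: fire t4:  (A=0, B=11, C=2, D=7, E=6) → (A=0, B=13, C=2, D=9, E=8)
step 6: fire t4:  (A=0, B=13, C=2, D=9, E=8) → (A=0, B=15, C=2, D=11, E=10)
step 7: fire t4:  (A=0, B=15, C=2, D=11, E=10) → (A=0, B=17, C=2, D=13, E=12)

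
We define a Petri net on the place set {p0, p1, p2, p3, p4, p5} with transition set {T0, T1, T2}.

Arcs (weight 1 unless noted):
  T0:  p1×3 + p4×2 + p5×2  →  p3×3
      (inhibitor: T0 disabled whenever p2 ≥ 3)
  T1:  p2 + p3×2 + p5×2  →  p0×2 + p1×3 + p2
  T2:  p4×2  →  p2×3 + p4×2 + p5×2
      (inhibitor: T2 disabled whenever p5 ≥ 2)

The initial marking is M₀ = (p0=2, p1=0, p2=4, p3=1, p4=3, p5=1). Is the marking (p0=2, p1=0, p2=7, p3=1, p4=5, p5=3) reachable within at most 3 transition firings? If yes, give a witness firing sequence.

depth 0: 1 marking
depth 1: 2 markings reached so far
depth 2: 2 markings reached so far
(frontier empty at depth 2; search complete)
target is not among the 2 markings reachable within 3 steps

NO — not reachable within 3 firings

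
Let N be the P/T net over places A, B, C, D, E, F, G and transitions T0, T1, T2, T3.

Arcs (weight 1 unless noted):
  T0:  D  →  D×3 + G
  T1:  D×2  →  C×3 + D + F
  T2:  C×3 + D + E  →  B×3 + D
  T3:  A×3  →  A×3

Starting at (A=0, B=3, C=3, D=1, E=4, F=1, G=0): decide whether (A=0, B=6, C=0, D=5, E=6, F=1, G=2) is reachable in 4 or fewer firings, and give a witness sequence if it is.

NO — not reachable within 4 firings

depth 0: 1 marking
depth 1: 3 markings reached so far
depth 2: 6 markings reached so far
depth 3: 11 markings reached so far
depth 4: 18 markings reached so far
target is not among the 18 markings reachable within 4 steps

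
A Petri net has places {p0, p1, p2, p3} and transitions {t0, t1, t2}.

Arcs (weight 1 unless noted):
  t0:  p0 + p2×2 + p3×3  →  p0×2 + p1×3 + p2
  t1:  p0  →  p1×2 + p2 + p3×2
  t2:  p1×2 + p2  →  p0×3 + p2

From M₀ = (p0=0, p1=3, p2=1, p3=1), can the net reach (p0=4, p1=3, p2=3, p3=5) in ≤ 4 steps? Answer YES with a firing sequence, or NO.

step 1: fire t2:  (p0=0, p1=3, p2=1, p3=1) → (p0=3, p1=1, p2=1, p3=1)
step 2: fire t1:  (p0=3, p1=1, p2=1, p3=1) → (p0=2, p1=3, p2=2, p3=3)
step 3: fire t1:  (p0=2, p1=3, p2=2, p3=3) → (p0=1, p1=5, p2=3, p3=5)
step 4: fire t2:  (p0=1, p1=5, p2=3, p3=5) → (p0=4, p1=3, p2=3, p3=5)

YES — reachable via ⟨t2, t1, t1, t2⟩ (4 firings)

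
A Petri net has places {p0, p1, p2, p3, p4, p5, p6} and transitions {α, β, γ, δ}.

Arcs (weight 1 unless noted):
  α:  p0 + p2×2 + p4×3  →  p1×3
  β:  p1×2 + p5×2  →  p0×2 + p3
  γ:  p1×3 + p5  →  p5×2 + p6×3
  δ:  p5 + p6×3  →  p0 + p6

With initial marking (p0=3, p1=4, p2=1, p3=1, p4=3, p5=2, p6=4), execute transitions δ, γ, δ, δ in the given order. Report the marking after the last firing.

step 1: fire δ:  (p0=3, p1=4, p2=1, p3=1, p4=3, p5=2, p6=4) → (p0=4, p1=4, p2=1, p3=1, p4=3, p5=1, p6=2)
step 2: fire γ:  (p0=4, p1=4, p2=1, p3=1, p4=3, p5=1, p6=2) → (p0=4, p1=1, p2=1, p3=1, p4=3, p5=2, p6=5)
step 3: fire δ:  (p0=4, p1=1, p2=1, p3=1, p4=3, p5=2, p6=5) → (p0=5, p1=1, p2=1, p3=1, p4=3, p5=1, p6=3)
step 4: fire δ:  (p0=5, p1=1, p2=1, p3=1, p4=3, p5=1, p6=3) → (p0=6, p1=1, p2=1, p3=1, p4=3, p5=0, p6=1)

(p0=6, p1=1, p2=1, p3=1, p4=3, p5=0, p6=1)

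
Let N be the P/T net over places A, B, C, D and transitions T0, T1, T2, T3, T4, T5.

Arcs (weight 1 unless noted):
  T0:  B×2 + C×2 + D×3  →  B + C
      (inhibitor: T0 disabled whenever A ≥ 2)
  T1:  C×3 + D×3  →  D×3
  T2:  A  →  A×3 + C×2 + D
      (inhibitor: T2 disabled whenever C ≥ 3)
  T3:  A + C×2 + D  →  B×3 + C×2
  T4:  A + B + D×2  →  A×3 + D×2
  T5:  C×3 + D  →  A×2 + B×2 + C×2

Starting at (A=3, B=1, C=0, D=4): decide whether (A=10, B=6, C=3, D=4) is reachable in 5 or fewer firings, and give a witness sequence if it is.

depth 0: 1 marking
depth 1: 3 markings reached so far
depth 2: 6 markings reached so far
depth 3: 12 markings reached so far
depth 4: 24 markings reached so far
depth 5: 45 markings reached so far
target is not among the 45 markings reachable within 5 steps

NO — not reachable within 5 firings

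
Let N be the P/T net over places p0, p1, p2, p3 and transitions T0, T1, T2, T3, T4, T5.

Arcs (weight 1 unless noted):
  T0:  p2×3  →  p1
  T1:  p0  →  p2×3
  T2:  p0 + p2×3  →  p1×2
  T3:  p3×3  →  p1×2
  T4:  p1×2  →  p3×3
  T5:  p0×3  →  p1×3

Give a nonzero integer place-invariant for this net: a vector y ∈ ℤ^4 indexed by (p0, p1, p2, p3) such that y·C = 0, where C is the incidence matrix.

y = (p0:3, p1:3, p2:1, p3:2)

Incidence matrix C (rows=places, cols=transitions):
       T0   T1   T2   T3   T4   T5
   p0   0   -1   -1    0    0   -3
   p1   1    0    2    2   -2    3
   p2  -3    3   -3    0    0    0
   p3   0    0    0   -3    3    0

Candidate y = [3, 3, 1, 2]; check y·C column-wise:
  col T0: 3·0 + 3·1 + 1·-3 + 2·0 = 0
  col T1: 3·-1 + 3·0 + 1·3 + 2·0 = 0
  col T2: 3·-1 + 3·2 + 1·-3 + 2·0 = 0
  col T3: 3·0 + 3·2 + 1·0 + 2·-3 = 0
  col T4: 3·0 + 3·-2 + 1·0 + 2·3 = 0
  col T5: 3·-3 + 3·3 + 1·0 + 2·0 = 0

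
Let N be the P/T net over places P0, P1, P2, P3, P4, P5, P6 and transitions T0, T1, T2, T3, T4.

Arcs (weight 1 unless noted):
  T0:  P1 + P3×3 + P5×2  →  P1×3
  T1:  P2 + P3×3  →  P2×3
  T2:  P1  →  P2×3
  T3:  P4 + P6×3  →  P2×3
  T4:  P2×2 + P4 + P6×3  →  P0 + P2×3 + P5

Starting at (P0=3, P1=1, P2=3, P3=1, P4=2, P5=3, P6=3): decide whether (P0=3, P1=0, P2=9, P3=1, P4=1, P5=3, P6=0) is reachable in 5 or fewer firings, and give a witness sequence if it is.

YES — reachable via ⟨T2, T3⟩ (2 firings)

step 1: fire T2:  (P0=3, P1=1, P2=3, P3=1, P4=2, P5=3, P6=3) → (P0=3, P1=0, P2=6, P3=1, P4=2, P5=3, P6=3)
step 2: fire T3:  (P0=3, P1=0, P2=6, P3=1, P4=2, P5=3, P6=3) → (P0=3, P1=0, P2=9, P3=1, P4=1, P5=3, P6=0)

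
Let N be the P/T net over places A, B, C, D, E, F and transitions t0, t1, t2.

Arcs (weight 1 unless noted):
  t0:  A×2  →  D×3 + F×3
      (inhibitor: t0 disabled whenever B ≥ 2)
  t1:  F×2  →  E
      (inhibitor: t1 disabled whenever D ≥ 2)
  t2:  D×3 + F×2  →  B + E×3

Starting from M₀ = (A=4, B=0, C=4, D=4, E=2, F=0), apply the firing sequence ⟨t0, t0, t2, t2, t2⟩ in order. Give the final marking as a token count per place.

(A=0, B=3, C=4, D=1, E=11, F=0)

step 1: fire t0:  (A=4, B=0, C=4, D=4, E=2, F=0) → (A=2, B=0, C=4, D=7, E=2, F=3)
step 2: fire t0:  (A=2, B=0, C=4, D=7, E=2, F=3) → (A=0, B=0, C=4, D=10, E=2, F=6)
step 3: fire t2:  (A=0, B=0, C=4, D=10, E=2, F=6) → (A=0, B=1, C=4, D=7, E=5, F=4)
step 4: fire t2:  (A=0, B=1, C=4, D=7, E=5, F=4) → (A=0, B=2, C=4, D=4, E=8, F=2)
step 5: fire t2:  (A=0, B=2, C=4, D=4, E=8, F=2) → (A=0, B=3, C=4, D=1, E=11, F=0)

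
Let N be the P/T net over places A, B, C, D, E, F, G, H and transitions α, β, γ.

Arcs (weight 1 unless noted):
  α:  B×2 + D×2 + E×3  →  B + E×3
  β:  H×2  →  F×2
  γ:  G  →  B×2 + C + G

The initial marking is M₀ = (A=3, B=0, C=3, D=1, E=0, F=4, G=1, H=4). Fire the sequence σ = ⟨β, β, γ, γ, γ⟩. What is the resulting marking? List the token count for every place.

step 1: fire β:  (A=3, B=0, C=3, D=1, E=0, F=4, G=1, H=4) → (A=3, B=0, C=3, D=1, E=0, F=6, G=1, H=2)
step 2: fire β:  (A=3, B=0, C=3, D=1, E=0, F=6, G=1, H=2) → (A=3, B=0, C=3, D=1, E=0, F=8, G=1, H=0)
step 3: fire γ:  (A=3, B=0, C=3, D=1, E=0, F=8, G=1, H=0) → (A=3, B=2, C=4, D=1, E=0, F=8, G=1, H=0)
step 4: fire γ:  (A=3, B=2, C=4, D=1, E=0, F=8, G=1, H=0) → (A=3, B=4, C=5, D=1, E=0, F=8, G=1, H=0)
step 5: fire γ:  (A=3, B=4, C=5, D=1, E=0, F=8, G=1, H=0) → (A=3, B=6, C=6, D=1, E=0, F=8, G=1, H=0)

(A=3, B=6, C=6, D=1, E=0, F=8, G=1, H=0)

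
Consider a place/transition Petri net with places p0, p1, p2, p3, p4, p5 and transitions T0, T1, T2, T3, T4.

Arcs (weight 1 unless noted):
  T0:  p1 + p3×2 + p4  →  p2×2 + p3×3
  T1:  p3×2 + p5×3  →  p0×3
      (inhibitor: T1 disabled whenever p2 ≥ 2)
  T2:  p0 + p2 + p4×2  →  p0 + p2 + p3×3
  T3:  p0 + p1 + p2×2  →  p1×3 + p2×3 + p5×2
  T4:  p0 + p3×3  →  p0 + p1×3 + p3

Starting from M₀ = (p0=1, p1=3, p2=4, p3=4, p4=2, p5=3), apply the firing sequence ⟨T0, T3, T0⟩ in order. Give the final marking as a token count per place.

step 1: fire T0:  (p0=1, p1=3, p2=4, p3=4, p4=2, p5=3) → (p0=1, p1=2, p2=6, p3=5, p4=1, p5=3)
step 2: fire T3:  (p0=1, p1=2, p2=6, p3=5, p4=1, p5=3) → (p0=0, p1=4, p2=7, p3=5, p4=1, p5=5)
step 3: fire T0:  (p0=0, p1=4, p2=7, p3=5, p4=1, p5=5) → (p0=0, p1=3, p2=9, p3=6, p4=0, p5=5)

(p0=0, p1=3, p2=9, p3=6, p4=0, p5=5)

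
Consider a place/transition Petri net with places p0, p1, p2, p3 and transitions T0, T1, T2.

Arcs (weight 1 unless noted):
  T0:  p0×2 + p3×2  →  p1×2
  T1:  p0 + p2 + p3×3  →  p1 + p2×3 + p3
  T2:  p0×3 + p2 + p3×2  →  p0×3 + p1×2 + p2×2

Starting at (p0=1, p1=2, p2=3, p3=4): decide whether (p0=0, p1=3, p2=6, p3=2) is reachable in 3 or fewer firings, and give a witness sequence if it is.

depth 0: 1 marking
depth 1: 2 markings reached so far
depth 2: 2 markings reached so far
(frontier empty at depth 2; search complete)
target is not among the 2 markings reachable within 3 steps

NO — not reachable within 3 firings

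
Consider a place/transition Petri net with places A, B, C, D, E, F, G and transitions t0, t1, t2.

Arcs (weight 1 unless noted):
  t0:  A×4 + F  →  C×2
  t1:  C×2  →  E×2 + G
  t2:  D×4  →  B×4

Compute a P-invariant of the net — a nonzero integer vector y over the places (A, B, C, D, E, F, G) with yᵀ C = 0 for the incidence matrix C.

Incidence matrix C (rows=places, cols=transitions):
       t0   t1   t2
    A  -4    0    0
    B   0    0    4
    C   2   -2    0
    D   0    0   -4
    E   0    2    0
    F  -1    0    0
    G   0    1    0

Candidate y = [0, 1, 0, 1, 0, 0, 0]; check y·C column-wise:
  col t0: 0·-4 + 1·0 + 0·2 + 1·0 + 0·-1 = 0
  col t1: 1·0 + 0·-2 + 1·0 + 0·2 + 0·1 = 0
  col t2: 1·4 + 1·-4 = 0

y = (A:0, B:1, C:0, D:1, E:0, F:0, G:0)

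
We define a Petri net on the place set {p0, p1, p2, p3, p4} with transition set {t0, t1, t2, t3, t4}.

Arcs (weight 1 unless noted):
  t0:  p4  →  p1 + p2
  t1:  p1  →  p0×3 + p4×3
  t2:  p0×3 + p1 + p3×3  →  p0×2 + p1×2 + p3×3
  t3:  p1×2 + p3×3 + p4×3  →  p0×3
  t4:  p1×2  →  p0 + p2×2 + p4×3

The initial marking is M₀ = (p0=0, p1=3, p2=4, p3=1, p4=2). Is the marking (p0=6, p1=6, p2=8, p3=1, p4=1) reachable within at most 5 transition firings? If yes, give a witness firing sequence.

depth 0: 1 marking
depth 1: 4 markings reached so far
depth 2: 9 markings reached so far
depth 3: 15 markings reached so far
depth 4: 22 markings reached so far
depth 5: 31 markings reached so far
target is not among the 31 markings reachable within 5 steps

NO — not reachable within 5 firings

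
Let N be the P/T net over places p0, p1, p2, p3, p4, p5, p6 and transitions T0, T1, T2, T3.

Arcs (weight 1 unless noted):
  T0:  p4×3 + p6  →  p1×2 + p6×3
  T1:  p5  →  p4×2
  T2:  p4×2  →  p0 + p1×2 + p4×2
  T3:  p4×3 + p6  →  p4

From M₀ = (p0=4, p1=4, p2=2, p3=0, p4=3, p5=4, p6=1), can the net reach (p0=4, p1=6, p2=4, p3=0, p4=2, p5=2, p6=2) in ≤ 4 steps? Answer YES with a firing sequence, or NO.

depth 0: 1 marking
depth 1: 5 markings reached so far
depth 2: 12 markings reached so far
depth 3: 22 markings reached so far
depth 4: 37 markings reached so far
target is not among the 37 markings reachable within 4 steps

NO — not reachable within 4 firings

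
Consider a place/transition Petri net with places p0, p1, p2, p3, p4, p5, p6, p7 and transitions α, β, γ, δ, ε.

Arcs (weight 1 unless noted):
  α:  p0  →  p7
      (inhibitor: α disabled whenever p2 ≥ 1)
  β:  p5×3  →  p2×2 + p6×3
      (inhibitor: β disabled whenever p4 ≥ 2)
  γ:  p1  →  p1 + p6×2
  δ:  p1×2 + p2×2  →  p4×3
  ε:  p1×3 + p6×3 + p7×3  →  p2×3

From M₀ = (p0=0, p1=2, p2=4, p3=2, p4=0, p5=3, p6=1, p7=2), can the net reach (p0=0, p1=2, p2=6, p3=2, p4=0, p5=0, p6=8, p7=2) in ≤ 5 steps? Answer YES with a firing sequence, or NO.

YES — reachable via ⟨β, γ, γ⟩ (3 firings)

step 1: fire β:  (p0=0, p1=2, p2=4, p3=2, p4=0, p5=3, p6=1, p7=2) → (p0=0, p1=2, p2=6, p3=2, p4=0, p5=0, p6=4, p7=2)
step 2: fire γ:  (p0=0, p1=2, p2=6, p3=2, p4=0, p5=0, p6=4, p7=2) → (p0=0, p1=2, p2=6, p3=2, p4=0, p5=0, p6=6, p7=2)
step 3: fire γ:  (p0=0, p1=2, p2=6, p3=2, p4=0, p5=0, p6=6, p7=2) → (p0=0, p1=2, p2=6, p3=2, p4=0, p5=0, p6=8, p7=2)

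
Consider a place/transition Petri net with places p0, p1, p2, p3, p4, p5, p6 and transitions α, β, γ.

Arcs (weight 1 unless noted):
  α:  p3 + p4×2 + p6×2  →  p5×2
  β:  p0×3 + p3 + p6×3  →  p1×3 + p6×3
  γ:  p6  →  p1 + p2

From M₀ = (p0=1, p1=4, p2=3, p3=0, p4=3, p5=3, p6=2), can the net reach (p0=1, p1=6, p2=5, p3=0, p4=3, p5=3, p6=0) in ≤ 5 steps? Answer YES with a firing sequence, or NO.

step 1: fire γ:  (p0=1, p1=4, p2=3, p3=0, p4=3, p5=3, p6=2) → (p0=1, p1=5, p2=4, p3=0, p4=3, p5=3, p6=1)
step 2: fire γ:  (p0=1, p1=5, p2=4, p3=0, p4=3, p5=3, p6=1) → (p0=1, p1=6, p2=5, p3=0, p4=3, p5=3, p6=0)

YES — reachable via ⟨γ, γ⟩ (2 firings)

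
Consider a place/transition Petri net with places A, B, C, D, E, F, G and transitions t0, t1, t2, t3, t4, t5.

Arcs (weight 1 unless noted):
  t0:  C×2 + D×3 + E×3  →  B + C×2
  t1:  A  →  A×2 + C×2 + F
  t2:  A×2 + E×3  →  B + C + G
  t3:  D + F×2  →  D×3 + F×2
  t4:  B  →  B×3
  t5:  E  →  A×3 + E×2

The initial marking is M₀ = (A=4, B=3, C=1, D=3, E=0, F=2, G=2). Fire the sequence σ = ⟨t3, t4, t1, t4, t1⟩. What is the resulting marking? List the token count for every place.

step 1: fire t3:  (A=4, B=3, C=1, D=3, E=0, F=2, G=2) → (A=4, B=3, C=1, D=5, E=0, F=2, G=2)
step 2: fire t4:  (A=4, B=3, C=1, D=5, E=0, F=2, G=2) → (A=4, B=5, C=1, D=5, E=0, F=2, G=2)
step 3: fire t1:  (A=4, B=5, C=1, D=5, E=0, F=2, G=2) → (A=5, B=5, C=3, D=5, E=0, F=3, G=2)
step 4: fire t4:  (A=5, B=5, C=3, D=5, E=0, F=3, G=2) → (A=5, B=7, C=3, D=5, E=0, F=3, G=2)
step 5: fire t1:  (A=5, B=7, C=3, D=5, E=0, F=3, G=2) → (A=6, B=7, C=5, D=5, E=0, F=4, G=2)

(A=6, B=7, C=5, D=5, E=0, F=4, G=2)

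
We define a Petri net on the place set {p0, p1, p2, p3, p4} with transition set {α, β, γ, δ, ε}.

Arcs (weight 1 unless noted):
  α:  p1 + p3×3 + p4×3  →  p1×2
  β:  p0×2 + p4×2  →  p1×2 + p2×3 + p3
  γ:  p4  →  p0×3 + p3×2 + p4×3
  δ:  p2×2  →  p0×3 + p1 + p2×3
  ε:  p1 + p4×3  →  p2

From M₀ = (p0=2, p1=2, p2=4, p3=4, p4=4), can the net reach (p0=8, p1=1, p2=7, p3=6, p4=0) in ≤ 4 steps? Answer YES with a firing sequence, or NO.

YES — reachable via ⟨γ, δ, ε, ε⟩ (4 firings)

step 1: fire γ:  (p0=2, p1=2, p2=4, p3=4, p4=4) → (p0=5, p1=2, p2=4, p3=6, p4=6)
step 2: fire δ:  (p0=5, p1=2, p2=4, p3=6, p4=6) → (p0=8, p1=3, p2=5, p3=6, p4=6)
step 3: fire ε:  (p0=8, p1=3, p2=5, p3=6, p4=6) → (p0=8, p1=2, p2=6, p3=6, p4=3)
step 4: fire ε:  (p0=8, p1=2, p2=6, p3=6, p4=3) → (p0=8, p1=1, p2=7, p3=6, p4=0)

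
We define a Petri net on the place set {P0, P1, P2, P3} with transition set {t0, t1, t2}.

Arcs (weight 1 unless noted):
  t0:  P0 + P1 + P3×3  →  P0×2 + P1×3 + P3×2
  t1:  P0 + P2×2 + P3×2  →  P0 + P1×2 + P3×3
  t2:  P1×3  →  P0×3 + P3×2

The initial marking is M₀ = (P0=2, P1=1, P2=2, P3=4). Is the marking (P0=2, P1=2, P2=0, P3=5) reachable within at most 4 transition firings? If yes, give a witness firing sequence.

NO — not reachable within 4 firings

depth 0: 1 marking
depth 1: 3 markings reached so far
depth 2: 7 markings reached so far
depth 3: 10 markings reached so far
depth 4: 13 markings reached so far
target is not among the 13 markings reachable within 4 steps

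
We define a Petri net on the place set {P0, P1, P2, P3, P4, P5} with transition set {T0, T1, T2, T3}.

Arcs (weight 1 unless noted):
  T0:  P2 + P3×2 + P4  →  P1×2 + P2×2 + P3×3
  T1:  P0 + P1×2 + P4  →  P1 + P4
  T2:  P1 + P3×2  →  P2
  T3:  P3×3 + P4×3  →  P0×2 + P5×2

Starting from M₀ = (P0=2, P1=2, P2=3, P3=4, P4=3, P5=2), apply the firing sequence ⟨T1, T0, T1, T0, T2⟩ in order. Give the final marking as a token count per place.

step 1: fire T1:  (P0=2, P1=2, P2=3, P3=4, P4=3, P5=2) → (P0=1, P1=1, P2=3, P3=4, P4=3, P5=2)
step 2: fire T0:  (P0=1, P1=1, P2=3, P3=4, P4=3, P5=2) → (P0=1, P1=3, P2=4, P3=5, P4=2, P5=2)
step 3: fire T1:  (P0=1, P1=3, P2=4, P3=5, P4=2, P5=2) → (P0=0, P1=2, P2=4, P3=5, P4=2, P5=2)
step 4: fire T0:  (P0=0, P1=2, P2=4, P3=5, P4=2, P5=2) → (P0=0, P1=4, P2=5, P3=6, P4=1, P5=2)
step 5: fire T2:  (P0=0, P1=4, P2=5, P3=6, P4=1, P5=2) → (P0=0, P1=3, P2=6, P3=4, P4=1, P5=2)

(P0=0, P1=3, P2=6, P3=4, P4=1, P5=2)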